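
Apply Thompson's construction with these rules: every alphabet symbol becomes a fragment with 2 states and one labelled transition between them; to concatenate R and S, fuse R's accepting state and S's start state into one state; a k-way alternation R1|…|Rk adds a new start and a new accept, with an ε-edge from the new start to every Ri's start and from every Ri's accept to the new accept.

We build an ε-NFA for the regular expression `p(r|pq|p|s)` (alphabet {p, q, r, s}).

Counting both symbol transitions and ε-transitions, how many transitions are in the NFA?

Building bottom-up:
Each of the 6 symbol leaves contributes 1 transition (1 symbol, 0 ε).
  pq → 2 transitions (2 symbol, 0 ε)
  r|pq|p|s → 13 transitions (5 symbol, 8 ε)
  p(r|pq|p|s) → 14 transitions (6 symbol, 8 ε)

14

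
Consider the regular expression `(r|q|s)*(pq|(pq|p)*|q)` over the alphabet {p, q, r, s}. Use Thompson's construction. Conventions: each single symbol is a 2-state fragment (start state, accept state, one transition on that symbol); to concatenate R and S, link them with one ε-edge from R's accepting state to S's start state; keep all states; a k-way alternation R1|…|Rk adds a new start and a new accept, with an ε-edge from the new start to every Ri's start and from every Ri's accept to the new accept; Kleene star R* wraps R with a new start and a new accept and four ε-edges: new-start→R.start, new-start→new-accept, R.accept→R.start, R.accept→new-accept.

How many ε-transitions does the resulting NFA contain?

By structural recursion:
Each of the 9 symbol leaves contributes 0 ε-transitions.
  r|q|s → 6 ε-transitions
  (r|q|s)* → 10 ε-transitions
  pq → 1 ε-transition
  pq → 1 ε-transition
  pq|p → 5 ε-transitions
  (pq|p)* → 9 ε-transitions
  pq|(pq|p)*|q → 16 ε-transitions
  (r|q|s)*(pq|(pq|p)*|q) → 27 ε-transitions

27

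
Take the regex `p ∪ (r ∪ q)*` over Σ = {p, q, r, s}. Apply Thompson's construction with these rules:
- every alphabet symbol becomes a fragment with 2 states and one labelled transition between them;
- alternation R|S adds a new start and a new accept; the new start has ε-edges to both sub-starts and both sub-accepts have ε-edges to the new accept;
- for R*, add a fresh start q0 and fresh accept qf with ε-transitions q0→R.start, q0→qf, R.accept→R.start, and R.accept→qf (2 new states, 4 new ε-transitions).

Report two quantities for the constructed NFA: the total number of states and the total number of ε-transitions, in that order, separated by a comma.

12, 12

By structural recursion:
Each of the 3 symbol leaves contributes 2 states and 0 ε-transitions.
  r ∪ q — 6 states, 4 ε-transitions
  (r ∪ q)* — 8 states, 8 ε-transitions
  p ∪ (r ∪ q)* — 12 states, 12 ε-transitions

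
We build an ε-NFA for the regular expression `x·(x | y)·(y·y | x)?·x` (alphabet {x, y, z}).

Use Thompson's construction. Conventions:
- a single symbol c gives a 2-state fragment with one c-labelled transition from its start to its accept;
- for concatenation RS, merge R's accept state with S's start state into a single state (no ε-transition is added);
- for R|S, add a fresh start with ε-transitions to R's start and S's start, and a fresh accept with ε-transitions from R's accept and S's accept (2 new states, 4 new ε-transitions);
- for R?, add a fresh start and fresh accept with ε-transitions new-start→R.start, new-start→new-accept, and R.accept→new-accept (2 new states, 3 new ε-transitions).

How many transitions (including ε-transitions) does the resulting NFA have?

18

Building bottom-up:
Each of the 7 symbol leaves contributes 1 transition (1 symbol, 0 ε).
  x | y : 6 transitions (2 symbol, 4 ε)
  y·y : 2 transitions (2 symbol, 0 ε)
  y·y | x : 7 transitions (3 symbol, 4 ε)
  (y·y | x)? : 10 transitions (3 symbol, 7 ε)
  x·(x | y)·(y·y | x)?·x : 18 transitions (7 symbol, 11 ε)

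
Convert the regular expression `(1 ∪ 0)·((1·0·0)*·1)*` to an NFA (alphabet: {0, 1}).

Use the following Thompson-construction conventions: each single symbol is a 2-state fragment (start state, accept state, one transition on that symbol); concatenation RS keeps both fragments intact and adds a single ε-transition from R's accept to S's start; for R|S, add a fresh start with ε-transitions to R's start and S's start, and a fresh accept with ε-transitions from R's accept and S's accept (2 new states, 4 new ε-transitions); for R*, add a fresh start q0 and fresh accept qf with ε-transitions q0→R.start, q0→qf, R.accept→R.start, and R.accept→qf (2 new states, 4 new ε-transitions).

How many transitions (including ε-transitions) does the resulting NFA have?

22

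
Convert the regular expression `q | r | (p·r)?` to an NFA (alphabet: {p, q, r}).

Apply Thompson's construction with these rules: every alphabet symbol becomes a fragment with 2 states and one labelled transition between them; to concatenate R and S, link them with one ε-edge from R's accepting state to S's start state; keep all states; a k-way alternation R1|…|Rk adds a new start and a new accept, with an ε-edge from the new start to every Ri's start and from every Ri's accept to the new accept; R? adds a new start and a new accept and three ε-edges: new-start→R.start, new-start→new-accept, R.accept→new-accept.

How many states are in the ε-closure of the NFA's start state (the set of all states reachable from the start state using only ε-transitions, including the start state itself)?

7

Let C(F) = |ε-closure(F.start)| within fragment F, and note whether F accepts ε. Symbol fragments have C = 1 and do not accept ε. Then:
  p·r → C equals the left operand's closure size = 1 (its accept is not ε-reachable, so the closure stops there)
  (p·r)? → C = 1 (new start) + 1 (body) + 1 (new accept, via ε) = 3
  q | r | (p·r)? → C = 1 (new start) + (1 + 1 + 3) + 1 (new accept, since some branch ε-reaches its own accept) = 7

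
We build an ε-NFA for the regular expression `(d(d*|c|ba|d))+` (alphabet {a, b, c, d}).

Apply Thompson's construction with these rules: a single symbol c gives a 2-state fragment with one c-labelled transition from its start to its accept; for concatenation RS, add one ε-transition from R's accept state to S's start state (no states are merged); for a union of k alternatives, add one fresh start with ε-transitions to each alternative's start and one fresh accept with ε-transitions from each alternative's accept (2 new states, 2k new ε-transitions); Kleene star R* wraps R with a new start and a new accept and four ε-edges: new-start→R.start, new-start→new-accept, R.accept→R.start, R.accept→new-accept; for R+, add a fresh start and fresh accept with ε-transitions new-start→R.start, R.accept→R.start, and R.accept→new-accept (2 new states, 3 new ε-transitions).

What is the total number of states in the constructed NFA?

18

Bottom-up over the parse tree:
Each of the 6 symbol leaves contributes a 2-state fragment.
  d* → 4 states
  ba → 4 states
  d*|c|ba|d → 14 states
  d(d*|c|ba|d) → 16 states
  (d(d*|c|ba|d))+ → 18 states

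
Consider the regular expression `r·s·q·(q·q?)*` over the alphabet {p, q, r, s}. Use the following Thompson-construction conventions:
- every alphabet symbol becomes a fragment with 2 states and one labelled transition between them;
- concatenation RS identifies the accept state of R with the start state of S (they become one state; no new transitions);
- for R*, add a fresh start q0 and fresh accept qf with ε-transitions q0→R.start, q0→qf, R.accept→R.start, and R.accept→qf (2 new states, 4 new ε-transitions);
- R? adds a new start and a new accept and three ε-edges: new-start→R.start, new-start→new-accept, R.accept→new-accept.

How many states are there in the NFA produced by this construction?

10

By structural recursion:
Each of the 5 symbol leaves contributes a 2-state fragment.
  q? → 4 states
  q·q? → 5 states
  (q·q?)* → 7 states
  r·s·q·(q·q?)* → 10 states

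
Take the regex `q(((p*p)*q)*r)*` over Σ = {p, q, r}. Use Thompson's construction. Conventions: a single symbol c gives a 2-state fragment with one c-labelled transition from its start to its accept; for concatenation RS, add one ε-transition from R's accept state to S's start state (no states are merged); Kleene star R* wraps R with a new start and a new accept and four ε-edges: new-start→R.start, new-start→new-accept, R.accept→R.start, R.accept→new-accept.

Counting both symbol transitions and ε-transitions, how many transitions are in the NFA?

Bottom-up over the parse tree:
Each of the 5 symbol leaves contributes 1 transition (1 symbol, 0 ε).
  p* = 5 transitions (1 symbol, 4 ε)
  p*p = 7 transitions (2 symbol, 5 ε)
  (p*p)* = 11 transitions (2 symbol, 9 ε)
  (p*p)*q = 13 transitions (3 symbol, 10 ε)
  ((p*p)*q)* = 17 transitions (3 symbol, 14 ε)
  ((p*p)*q)*r = 19 transitions (4 symbol, 15 ε)
  (((p*p)*q)*r)* = 23 transitions (4 symbol, 19 ε)
  q(((p*p)*q)*r)* = 25 transitions (5 symbol, 20 ε)

25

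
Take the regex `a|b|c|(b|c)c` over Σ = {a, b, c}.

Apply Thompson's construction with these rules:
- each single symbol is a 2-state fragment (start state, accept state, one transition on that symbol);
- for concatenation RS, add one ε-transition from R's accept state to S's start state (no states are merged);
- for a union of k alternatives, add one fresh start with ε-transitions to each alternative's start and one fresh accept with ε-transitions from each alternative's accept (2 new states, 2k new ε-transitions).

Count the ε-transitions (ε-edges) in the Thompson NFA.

Recursing over subexpressions:
Each of the 6 symbol leaves contributes 0 ε-transitions.
  b|c → 4 ε-transitions
  (b|c)c → 5 ε-transitions
  a|b|c|(b|c)c → 13 ε-transitions

13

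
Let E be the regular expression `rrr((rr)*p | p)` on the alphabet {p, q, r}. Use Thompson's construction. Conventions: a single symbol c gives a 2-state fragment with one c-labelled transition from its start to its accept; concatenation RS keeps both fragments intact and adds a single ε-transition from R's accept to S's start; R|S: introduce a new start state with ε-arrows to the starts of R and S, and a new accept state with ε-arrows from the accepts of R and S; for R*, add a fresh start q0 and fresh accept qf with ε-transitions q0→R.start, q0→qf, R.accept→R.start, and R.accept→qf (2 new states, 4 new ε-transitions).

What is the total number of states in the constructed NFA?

18

By structural recursion:
Each of the 7 symbol leaves contributes a 2-state fragment.
  rr → 4 states
  (rr)* → 6 states
  (rr)*p → 8 states
  (rr)*p | p → 12 states
  rrr((rr)*p | p) → 18 states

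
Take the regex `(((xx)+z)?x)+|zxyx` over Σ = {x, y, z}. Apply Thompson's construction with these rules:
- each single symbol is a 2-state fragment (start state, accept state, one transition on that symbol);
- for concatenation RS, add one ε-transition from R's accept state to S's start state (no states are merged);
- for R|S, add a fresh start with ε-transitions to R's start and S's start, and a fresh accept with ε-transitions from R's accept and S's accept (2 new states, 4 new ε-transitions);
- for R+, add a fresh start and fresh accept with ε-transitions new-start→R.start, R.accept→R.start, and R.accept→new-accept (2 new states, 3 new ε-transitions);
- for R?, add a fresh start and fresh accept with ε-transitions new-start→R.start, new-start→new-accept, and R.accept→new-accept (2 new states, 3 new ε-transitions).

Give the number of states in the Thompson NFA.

24

Per subexpression:
Each of the 8 symbol leaves contributes a 2-state fragment.
  xx = 4 states
  (xx)+ = 6 states
  (xx)+z = 8 states
  ((xx)+z)? = 10 states
  ((xx)+z)?x = 12 states
  (((xx)+z)?x)+ = 14 states
  zxyx = 8 states
  (((xx)+z)?x)+|zxyx = 24 states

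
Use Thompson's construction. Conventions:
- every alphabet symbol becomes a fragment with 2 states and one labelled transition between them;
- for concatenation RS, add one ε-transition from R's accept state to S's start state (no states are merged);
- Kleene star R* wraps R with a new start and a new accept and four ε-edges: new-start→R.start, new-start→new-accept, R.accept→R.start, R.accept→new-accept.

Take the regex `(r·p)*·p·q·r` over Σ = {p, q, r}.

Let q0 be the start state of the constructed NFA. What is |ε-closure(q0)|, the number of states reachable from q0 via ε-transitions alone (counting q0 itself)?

Work bottom-up. For each fragment F, track |ε-closure(F.start)| and whether F's accept lies in that closure (i.e. whether F accepts ε). A single-symbol fragment has closure size 1 and does not accept ε.
  r·p → same as the first factor's closure: |ε-closure| = 1
  (r·p)* → the star's fresh start ε-reaches both the body's start and the fresh accept: |ε-closure| = 2 + 1 = 3
  (r·p)*·p·q·r → |ε-closure| = 3 + 1 = 4 (closure spills across the concat boundary because the left factor accepts ε)

4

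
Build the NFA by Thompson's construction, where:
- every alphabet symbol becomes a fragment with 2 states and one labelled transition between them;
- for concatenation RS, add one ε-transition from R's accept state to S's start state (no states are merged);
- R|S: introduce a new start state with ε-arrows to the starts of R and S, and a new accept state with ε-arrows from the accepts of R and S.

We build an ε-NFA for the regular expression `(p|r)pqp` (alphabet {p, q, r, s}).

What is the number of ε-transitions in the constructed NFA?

Bottom-up over the parse tree:
Each of the 5 symbol leaves contributes 0 ε-transitions.
  p|r = 4 ε-transitions
  (p|r)pqp = 7 ε-transitions

7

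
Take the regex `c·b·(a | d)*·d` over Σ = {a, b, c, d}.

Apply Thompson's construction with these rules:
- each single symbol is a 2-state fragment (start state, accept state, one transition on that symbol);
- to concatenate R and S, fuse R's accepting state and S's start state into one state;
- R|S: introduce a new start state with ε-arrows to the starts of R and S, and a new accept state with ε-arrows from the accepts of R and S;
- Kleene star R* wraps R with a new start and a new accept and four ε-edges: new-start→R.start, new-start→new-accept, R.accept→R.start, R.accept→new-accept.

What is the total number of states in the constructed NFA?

By structural recursion:
Each of the 5 symbol leaves contributes a 2-state fragment.
  a | d — 6 states
  (a | d)* — 8 states
  c·b·(a | d)*·d — 11 states

11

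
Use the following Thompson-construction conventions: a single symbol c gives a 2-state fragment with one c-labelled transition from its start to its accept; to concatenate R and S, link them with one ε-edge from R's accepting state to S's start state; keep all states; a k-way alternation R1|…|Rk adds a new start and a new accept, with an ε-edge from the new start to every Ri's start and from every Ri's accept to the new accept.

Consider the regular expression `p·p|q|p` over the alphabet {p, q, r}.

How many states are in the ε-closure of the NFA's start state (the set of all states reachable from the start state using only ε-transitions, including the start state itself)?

4

Compute the ε-closure size of each fragment's start state recursively; a symbol fragment's start has no outgoing ε-edge, so its closure is just itself (size 1).
  p·p → same as the first factor's closure: |closure| = 1
  p·p|q|p → |closure| = 1 + 1 + 1 + 1 = 4 (the new accept is not ε-reachable since no branch accepts ε)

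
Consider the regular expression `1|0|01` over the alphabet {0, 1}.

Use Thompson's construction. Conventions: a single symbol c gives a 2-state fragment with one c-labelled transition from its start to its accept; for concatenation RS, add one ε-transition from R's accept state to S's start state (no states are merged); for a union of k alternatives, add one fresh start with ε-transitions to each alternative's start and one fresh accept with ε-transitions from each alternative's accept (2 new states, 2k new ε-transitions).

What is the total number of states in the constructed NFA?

10

Bottom-up over the parse tree:
Each of the 4 symbol leaves contributes a 2-state fragment.
  01 → 4 states
  1|0|01 → 10 states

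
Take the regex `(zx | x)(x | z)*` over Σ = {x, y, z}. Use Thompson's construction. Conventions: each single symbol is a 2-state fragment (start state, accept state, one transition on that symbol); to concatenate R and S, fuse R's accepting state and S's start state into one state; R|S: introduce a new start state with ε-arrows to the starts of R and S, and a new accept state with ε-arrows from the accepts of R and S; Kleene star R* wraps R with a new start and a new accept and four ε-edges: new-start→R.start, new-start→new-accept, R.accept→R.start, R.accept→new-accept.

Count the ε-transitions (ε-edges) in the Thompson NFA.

12

Per subexpression:
Each of the 5 symbol leaves contributes 0 ε-transitions.
  zx — 0 ε-transitions
  zx | x — 4 ε-transitions
  x | z — 4 ε-transitions
  (x | z)* — 8 ε-transitions
  (zx | x)(x | z)* — 12 ε-transitions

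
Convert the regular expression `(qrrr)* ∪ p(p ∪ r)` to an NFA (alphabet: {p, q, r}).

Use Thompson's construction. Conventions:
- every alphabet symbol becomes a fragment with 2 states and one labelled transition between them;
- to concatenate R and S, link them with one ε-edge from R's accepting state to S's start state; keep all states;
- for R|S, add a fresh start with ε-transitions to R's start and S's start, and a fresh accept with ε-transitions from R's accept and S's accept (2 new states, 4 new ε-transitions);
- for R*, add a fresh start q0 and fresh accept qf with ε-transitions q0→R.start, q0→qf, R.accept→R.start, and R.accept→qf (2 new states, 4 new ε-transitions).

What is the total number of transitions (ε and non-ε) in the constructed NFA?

Recursing over subexpressions:
Each of the 7 symbol leaves contributes 1 transition (1 symbol, 0 ε).
  qrrr — 7 transitions (4 symbol, 3 ε)
  (qrrr)* — 11 transitions (4 symbol, 7 ε)
  p ∪ r — 6 transitions (2 symbol, 4 ε)
  p(p ∪ r) — 8 transitions (3 symbol, 5 ε)
  (qrrr)* ∪ p(p ∪ r) — 23 transitions (7 symbol, 16 ε)

23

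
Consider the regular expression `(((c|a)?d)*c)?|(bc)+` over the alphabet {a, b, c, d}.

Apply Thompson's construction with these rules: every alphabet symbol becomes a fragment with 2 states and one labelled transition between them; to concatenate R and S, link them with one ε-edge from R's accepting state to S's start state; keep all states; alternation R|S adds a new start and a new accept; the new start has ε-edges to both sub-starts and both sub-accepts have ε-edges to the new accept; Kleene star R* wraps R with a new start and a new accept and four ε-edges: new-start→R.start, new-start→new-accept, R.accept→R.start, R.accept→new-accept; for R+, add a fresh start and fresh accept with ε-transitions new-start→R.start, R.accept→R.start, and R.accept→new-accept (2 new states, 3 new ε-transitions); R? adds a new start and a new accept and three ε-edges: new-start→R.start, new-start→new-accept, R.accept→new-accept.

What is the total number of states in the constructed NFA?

24

Bottom-up over the parse tree:
Each of the 6 symbol leaves contributes a 2-state fragment.
  c|a : 6 states
  (c|a)? : 8 states
  (c|a)?d : 10 states
  ((c|a)?d)* : 12 states
  ((c|a)?d)*c : 14 states
  (((c|a)?d)*c)? : 16 states
  bc : 4 states
  (bc)+ : 6 states
  (((c|a)?d)*c)?|(bc)+ : 24 states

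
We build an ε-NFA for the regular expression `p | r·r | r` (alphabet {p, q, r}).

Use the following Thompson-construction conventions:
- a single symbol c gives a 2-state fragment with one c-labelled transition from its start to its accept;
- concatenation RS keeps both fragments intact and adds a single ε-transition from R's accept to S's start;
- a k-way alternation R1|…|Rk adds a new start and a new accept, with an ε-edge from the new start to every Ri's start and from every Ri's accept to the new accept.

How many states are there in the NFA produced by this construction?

By structural recursion:
Each of the 4 symbol leaves contributes a 2-state fragment.
  r·r — 4 states
  p | r·r | r — 10 states

10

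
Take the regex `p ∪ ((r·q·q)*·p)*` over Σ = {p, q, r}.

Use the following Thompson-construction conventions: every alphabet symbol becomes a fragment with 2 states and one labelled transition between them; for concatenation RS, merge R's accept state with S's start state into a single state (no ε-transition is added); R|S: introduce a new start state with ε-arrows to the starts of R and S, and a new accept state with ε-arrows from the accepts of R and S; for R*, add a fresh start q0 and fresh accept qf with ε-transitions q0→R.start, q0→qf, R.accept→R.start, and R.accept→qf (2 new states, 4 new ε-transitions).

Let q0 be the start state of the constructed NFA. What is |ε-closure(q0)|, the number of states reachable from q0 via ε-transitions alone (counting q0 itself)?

8

Let C(F) = |ε-closure(F.start)| within fragment F, and note whether F accepts ε. Symbol fragments have C = 1 and do not accept ε. Then:
  r·q·q → same as the first factor's closure: |ε-closure| = 1
  (r·q·q)* → |ε-closure| = 1 (new start) + 1 (body) + 1 (new accept) = 3
  (r·q·q)*·p → the left operand accepts ε, so the closure extends into the next operand (the shared merged state is already counted); |ε-closure| = 3 + (1−1) = 3
  ((r·q·q)*·p)* → the star's fresh start ε-reaches both the body's start and the fresh accept: |ε-closure| = 2 + 3 = 5
  p ∪ ((r·q·q)*·p)* → new start ε-reaches every alternative's start; at least one alternative accepts ε, so the union's new accept is reached too: |ε-closure| = 1 + 1 + 5 + 1 = 8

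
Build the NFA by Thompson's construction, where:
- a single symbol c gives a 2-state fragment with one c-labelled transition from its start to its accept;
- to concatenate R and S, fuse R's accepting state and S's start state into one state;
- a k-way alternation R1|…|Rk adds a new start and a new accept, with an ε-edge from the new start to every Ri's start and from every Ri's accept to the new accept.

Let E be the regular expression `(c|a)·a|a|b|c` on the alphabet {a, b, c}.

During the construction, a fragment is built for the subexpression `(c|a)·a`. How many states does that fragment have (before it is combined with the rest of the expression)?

7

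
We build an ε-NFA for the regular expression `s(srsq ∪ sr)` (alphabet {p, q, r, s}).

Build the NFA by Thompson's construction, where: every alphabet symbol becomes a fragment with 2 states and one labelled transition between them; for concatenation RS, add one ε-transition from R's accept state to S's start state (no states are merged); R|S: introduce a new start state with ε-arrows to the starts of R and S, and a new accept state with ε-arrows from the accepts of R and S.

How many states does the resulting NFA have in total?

By structural recursion:
Each of the 7 symbol leaves contributes a 2-state fragment.
  srsq = 8 states
  sr = 4 states
  srsq ∪ sr = 14 states
  s(srsq ∪ sr) = 16 states

16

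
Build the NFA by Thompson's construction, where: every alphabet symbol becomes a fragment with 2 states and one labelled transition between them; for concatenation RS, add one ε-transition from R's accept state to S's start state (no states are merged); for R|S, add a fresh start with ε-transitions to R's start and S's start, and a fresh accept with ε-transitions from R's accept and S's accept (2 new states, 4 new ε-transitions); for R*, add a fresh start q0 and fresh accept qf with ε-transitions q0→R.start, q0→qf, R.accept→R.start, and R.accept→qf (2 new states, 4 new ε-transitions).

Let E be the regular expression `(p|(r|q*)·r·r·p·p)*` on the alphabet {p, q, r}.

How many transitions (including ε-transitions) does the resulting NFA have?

27

Building bottom-up:
Each of the 7 symbol leaves contributes 1 transition (1 symbol, 0 ε).
  q* → 5 transitions (1 symbol, 4 ε)
  r|q* → 10 transitions (2 symbol, 8 ε)
  (r|q*)·r·r·p·p → 18 transitions (6 symbol, 12 ε)
  p|(r|q*)·r·r·p·p → 23 transitions (7 symbol, 16 ε)
  (p|(r|q*)·r·r·p·p)* → 27 transitions (7 symbol, 20 ε)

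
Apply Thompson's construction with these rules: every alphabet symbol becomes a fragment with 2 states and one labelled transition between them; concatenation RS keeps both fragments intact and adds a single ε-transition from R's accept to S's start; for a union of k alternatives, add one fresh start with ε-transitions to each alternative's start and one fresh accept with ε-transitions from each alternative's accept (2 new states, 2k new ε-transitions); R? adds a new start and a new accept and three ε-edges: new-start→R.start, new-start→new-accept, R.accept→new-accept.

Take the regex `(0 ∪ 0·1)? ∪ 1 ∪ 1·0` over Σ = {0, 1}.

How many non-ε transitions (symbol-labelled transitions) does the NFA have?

6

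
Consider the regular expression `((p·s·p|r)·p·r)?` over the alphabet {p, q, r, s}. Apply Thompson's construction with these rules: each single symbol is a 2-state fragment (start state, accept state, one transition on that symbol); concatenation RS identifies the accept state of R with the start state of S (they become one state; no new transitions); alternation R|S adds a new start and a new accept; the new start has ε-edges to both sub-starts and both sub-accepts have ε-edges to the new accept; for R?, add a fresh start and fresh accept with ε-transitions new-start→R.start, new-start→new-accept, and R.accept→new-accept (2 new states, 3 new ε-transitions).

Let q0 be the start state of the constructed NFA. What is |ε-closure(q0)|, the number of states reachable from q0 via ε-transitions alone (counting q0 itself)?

5

Work bottom-up. For each fragment F, track |ε-closure(F.start)| and whether F's accept lies in that closure (i.e. whether F accepts ε). A single-symbol fragment has closure size 1 and does not accept ε.
  p·s·p : same as the first factor's closure: C = 1
  p·s·p|r : C = 1 + 1 + 1 = 3 (the new accept is not ε-reachable since no branch accepts ε)
  (p·s·p|r)·p·r : C equals the left operand's closure size = 3 (its accept is not ε-reachable, so the closure stops there)
  ((p·s·p|r)·p·r)? : new start has ε-edges to the inner start and to the new accept, so C = 2 + 3 = 5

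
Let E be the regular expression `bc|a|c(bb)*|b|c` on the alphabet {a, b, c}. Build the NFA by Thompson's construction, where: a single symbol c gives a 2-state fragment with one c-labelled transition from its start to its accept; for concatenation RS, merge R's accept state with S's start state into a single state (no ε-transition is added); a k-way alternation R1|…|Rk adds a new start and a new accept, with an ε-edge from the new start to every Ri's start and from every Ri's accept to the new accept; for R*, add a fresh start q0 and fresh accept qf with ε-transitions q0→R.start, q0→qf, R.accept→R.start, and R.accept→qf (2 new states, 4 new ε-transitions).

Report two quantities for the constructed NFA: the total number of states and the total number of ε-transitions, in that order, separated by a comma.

Bottom-up over the parse tree:
Each of the 8 symbol leaves contributes 2 states and 0 ε-transitions.
  bc — 3 states, 0 ε-transitions
  bb — 3 states, 0 ε-transitions
  (bb)* — 5 states, 4 ε-transitions
  c(bb)* — 6 states, 4 ε-transitions
  bc|a|c(bb)*|b|c — 17 states, 14 ε-transitions

17, 14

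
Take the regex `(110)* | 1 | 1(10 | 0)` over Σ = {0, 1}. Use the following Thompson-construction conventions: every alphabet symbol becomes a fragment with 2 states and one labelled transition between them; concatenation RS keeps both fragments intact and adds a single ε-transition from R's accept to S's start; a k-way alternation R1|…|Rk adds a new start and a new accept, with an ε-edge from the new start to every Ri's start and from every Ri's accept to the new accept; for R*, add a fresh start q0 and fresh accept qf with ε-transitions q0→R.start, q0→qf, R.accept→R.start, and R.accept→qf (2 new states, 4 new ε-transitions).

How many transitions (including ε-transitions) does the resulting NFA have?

26

Bottom-up over the parse tree:
Each of the 8 symbol leaves contributes 1 transition (1 symbol, 0 ε).
  110 — 5 transitions (3 symbol, 2 ε)
  (110)* — 9 transitions (3 symbol, 6 ε)
  10 — 3 transitions (2 symbol, 1 ε)
  10 | 0 — 8 transitions (3 symbol, 5 ε)
  1(10 | 0) — 10 transitions (4 symbol, 6 ε)
  (110)* | 1 | 1(10 | 0) — 26 transitions (8 symbol, 18 ε)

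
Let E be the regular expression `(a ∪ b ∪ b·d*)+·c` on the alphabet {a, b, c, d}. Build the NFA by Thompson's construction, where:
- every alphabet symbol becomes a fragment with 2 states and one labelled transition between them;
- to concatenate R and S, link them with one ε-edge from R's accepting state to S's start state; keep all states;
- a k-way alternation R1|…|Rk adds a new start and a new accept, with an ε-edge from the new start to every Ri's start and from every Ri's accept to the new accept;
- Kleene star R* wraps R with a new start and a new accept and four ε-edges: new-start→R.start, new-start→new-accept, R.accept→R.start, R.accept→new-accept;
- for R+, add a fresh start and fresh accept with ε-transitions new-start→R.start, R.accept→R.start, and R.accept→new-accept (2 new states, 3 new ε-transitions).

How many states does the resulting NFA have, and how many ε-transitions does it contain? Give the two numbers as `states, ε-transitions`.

16, 15

Building bottom-up:
Each of the 5 symbol leaves contributes 2 states and 0 ε-transitions.
  d* : 4 states, 4 ε-transitions
  b·d* : 6 states, 5 ε-transitions
  a ∪ b ∪ b·d* : 12 states, 11 ε-transitions
  (a ∪ b ∪ b·d*)+ : 14 states, 14 ε-transitions
  (a ∪ b ∪ b·d*)+·c : 16 states, 15 ε-transitions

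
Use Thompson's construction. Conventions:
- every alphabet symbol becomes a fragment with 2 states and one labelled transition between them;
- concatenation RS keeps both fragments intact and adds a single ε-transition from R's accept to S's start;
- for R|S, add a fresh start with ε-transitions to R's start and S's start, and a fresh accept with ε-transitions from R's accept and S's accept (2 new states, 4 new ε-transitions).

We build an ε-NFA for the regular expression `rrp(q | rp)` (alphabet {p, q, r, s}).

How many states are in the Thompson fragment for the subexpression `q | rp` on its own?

Fragment for `q | rp`:
Each of the 3 symbol leaves contributes a 2-state fragment.
  rp : 4 states
  q | rp : 8 states

8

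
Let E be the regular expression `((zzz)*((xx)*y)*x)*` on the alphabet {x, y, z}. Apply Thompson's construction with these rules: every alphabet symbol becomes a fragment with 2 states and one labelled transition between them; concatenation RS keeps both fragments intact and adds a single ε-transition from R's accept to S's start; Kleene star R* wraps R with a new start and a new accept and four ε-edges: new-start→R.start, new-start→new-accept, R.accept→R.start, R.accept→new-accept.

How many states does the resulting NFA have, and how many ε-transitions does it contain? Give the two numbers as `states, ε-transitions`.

22, 22

By structural recursion:
Each of the 7 symbol leaves contributes 2 states and 0 ε-transitions.
  zzz — 6 states, 2 ε-transitions
  (zzz)* — 8 states, 6 ε-transitions
  xx — 4 states, 1 ε-transition
  (xx)* — 6 states, 5 ε-transitions
  (xx)*y — 8 states, 6 ε-transitions
  ((xx)*y)* — 10 states, 10 ε-transitions
  (zzz)*((xx)*y)*x — 20 states, 18 ε-transitions
  ((zzz)*((xx)*y)*x)* — 22 states, 22 ε-transitions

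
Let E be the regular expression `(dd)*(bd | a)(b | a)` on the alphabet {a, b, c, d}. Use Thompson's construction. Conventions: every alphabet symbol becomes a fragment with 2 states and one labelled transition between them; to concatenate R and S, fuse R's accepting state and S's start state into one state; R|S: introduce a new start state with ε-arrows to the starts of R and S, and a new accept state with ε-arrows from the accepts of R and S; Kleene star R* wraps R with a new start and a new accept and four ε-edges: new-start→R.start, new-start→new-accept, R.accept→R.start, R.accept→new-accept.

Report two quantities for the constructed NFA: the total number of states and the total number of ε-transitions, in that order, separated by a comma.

16, 12

Per subexpression:
Each of the 7 symbol leaves contributes 2 states and 0 ε-transitions.
  dd : 3 states, 0 ε-transitions
  (dd)* : 5 states, 4 ε-transitions
  bd : 3 states, 0 ε-transitions
  bd | a : 7 states, 4 ε-transitions
  b | a : 6 states, 4 ε-transitions
  (dd)*(bd | a)(b | a) : 16 states, 12 ε-transitions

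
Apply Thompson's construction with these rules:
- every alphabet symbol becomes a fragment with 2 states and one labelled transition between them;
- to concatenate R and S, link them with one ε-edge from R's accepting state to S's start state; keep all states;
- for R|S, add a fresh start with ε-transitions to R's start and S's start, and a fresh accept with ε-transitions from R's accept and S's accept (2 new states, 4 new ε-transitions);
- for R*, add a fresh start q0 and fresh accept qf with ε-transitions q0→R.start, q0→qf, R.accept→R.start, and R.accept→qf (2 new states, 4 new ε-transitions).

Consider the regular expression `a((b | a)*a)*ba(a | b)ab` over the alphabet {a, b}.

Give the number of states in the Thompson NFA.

28

Per subexpression:
Each of the 10 symbol leaves contributes a 2-state fragment.
  b | a : 6 states
  (b | a)* : 8 states
  (b | a)*a : 10 states
  ((b | a)*a)* : 12 states
  a | b : 6 states
  a((b | a)*a)*ba(a | b)ab : 28 states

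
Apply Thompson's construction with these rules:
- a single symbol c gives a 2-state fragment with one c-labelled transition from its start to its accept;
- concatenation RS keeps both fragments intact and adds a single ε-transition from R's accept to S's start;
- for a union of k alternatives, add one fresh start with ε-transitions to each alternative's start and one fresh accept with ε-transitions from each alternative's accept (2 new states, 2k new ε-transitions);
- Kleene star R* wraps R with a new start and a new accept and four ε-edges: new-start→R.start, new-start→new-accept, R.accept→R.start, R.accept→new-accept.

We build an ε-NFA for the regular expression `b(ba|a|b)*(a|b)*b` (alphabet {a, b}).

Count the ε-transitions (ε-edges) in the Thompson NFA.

Recursing over subexpressions:
Each of the 8 symbol leaves contributes 0 ε-transitions.
  ba → 1 ε-transition
  ba|a|b → 7 ε-transitions
  (ba|a|b)* → 11 ε-transitions
  a|b → 4 ε-transitions
  (a|b)* → 8 ε-transitions
  b(ba|a|b)*(a|b)*b → 22 ε-transitions

22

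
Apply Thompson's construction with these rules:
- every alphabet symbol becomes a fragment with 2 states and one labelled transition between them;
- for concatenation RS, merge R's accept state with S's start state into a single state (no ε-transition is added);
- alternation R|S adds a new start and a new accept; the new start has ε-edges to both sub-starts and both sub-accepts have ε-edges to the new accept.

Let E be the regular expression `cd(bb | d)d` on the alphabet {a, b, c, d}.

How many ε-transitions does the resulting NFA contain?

4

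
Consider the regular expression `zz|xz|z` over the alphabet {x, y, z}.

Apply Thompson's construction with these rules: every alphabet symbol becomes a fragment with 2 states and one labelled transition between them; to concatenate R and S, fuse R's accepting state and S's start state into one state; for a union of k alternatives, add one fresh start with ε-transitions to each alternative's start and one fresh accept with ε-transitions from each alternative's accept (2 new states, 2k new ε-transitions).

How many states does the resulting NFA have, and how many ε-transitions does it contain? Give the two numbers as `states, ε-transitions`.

Building bottom-up:
Each of the 5 symbol leaves contributes 2 states and 0 ε-transitions.
  zz — 3 states, 0 ε-transitions
  xz — 3 states, 0 ε-transitions
  zz|xz|z — 10 states, 6 ε-transitions

10, 6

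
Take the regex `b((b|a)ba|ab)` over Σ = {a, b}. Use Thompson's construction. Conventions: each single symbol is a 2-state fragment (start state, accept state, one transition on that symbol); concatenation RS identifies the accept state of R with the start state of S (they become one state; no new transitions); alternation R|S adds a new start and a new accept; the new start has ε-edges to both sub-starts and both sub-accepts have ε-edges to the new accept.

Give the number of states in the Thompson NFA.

14

Per subexpression:
Each of the 7 symbol leaves contributes a 2-state fragment.
  b|a = 6 states
  (b|a)ba = 8 states
  ab = 3 states
  (b|a)ba|ab = 13 states
  b((b|a)ba|ab) = 14 states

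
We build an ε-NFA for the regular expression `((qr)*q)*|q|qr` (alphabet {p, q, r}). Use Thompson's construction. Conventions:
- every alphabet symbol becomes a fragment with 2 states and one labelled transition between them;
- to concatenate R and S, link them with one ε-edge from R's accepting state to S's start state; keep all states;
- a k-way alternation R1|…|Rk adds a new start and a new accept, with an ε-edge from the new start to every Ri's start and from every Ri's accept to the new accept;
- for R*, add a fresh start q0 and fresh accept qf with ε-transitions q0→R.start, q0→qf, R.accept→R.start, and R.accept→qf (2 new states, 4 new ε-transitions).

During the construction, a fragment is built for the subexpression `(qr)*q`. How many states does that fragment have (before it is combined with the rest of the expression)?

Fragment for `(qr)*q`:
Each of the 3 symbol leaves contributes a 2-state fragment.
  qr → 4 states
  (qr)* → 6 states
  (qr)*q → 8 states

8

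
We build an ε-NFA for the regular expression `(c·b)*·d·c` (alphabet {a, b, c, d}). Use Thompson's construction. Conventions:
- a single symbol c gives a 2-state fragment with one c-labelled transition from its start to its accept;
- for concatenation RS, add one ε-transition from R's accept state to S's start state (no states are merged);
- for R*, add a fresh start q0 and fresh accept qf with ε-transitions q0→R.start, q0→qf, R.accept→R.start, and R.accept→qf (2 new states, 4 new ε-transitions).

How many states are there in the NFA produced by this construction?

Building bottom-up:
Each of the 4 symbol leaves contributes a 2-state fragment.
  c·b — 4 states
  (c·b)* — 6 states
  (c·b)*·d·c — 10 states

10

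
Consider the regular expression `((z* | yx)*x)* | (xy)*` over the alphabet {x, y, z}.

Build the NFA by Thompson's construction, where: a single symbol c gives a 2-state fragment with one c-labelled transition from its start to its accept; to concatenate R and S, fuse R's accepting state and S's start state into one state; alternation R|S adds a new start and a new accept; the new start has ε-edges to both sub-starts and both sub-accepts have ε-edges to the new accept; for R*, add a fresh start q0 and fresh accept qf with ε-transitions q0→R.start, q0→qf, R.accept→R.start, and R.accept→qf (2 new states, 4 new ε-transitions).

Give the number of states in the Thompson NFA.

21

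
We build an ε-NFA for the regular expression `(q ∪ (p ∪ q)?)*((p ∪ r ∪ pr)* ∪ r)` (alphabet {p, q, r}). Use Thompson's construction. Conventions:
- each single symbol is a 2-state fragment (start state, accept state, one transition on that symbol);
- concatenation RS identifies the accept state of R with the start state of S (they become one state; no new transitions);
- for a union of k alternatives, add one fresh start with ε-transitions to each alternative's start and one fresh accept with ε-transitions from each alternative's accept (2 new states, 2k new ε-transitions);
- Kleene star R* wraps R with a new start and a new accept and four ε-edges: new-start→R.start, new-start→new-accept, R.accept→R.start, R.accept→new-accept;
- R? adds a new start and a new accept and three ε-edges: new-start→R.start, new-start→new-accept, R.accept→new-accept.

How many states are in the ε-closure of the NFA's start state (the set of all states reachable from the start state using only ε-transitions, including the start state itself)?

18

Compute the ε-closure size of each fragment's start state recursively; a symbol fragment's start has no outgoing ε-edge, so its closure is just itself (size 1).
  p ∪ q : |closure| = 1 + 1 + 1 = 3 (the new accept is not ε-reachable since no branch accepts ε)
  (p ∪ q)? : |closure| = 1 (new start) + 3 (body) + 1 (new accept, via ε) = 5
  q ∪ (p ∪ q)? : |closure| = 1 (new start) + (1 + 5) + 1 (new accept, since some branch ε-reaches its own accept) = 8
  (q ∪ (p ∪ q)?)* : new start has ε-edges to the inner start and to the new accept, so |closure| = 2 + 8 = 10
  pr : same as the first factor's closure: |closure| = 1
  p ∪ r ∪ pr : |closure| = 1 + 1 + 1 + 1 = 4 (the new accept is not ε-reachable since no branch accepts ε)
  (p ∪ r ∪ pr)* : |closure| = 1 (new start) + 4 (body) + 1 (new accept) = 6
  (p ∪ r ∪ pr)* ∪ r : new start ε-reaches every alternative's start; at least one alternative accepts ε, so the union's new accept is reached too: |closure| = 1 + 6 + 1 + 1 = 9
  (q ∪ (p ∪ q)?)*((p ∪ r ∪ pr)* ∪ r) : the left operand accepts ε, so the closure extends into the next operand (the shared merged state is already counted); |closure| = 10 + (9−1) = 18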